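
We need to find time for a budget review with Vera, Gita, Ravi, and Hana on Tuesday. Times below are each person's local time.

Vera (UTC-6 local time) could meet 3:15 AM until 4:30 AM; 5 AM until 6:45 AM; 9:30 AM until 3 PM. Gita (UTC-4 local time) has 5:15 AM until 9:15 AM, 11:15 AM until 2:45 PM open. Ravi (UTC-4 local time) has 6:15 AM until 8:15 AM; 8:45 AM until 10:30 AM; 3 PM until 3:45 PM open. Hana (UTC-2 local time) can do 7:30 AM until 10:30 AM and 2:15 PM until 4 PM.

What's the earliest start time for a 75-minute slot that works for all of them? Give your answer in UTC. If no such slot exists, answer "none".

11:00

Vera in UTC: 09:15-10:30, 11:00-12:45, 15:30-21:00 (add 6h to convert from UTC-6).
Gita in UTC: 09:15-13:15, 15:15-18:45 (add 4h to convert from UTC-4).
Ravi in UTC: 10:15-12:15, 12:45-14:30, 19:00-19:45 (add 4h to convert from UTC-4).
Hana in UTC: 09:30-12:30, 16:15-18:00 (add 2h to convert from UTC-2).
Vera ∩ Gita: 09:15-10:30, 11:00-12:45, 15:30-18:45.
Vera ∩ Gita ∩ Ravi: 10:15-10:30, 11:00-12:15.
Vera ∩ Gita ∩ Ravi ∩ Hana: 10:15-10:30, 11:00-12:15.
So the common availability across everyone is 10:15-10:30, 11:00-12:15.
The first common window of at least 75 minutes is 11:00-12:15, so the earliest start is 11:00.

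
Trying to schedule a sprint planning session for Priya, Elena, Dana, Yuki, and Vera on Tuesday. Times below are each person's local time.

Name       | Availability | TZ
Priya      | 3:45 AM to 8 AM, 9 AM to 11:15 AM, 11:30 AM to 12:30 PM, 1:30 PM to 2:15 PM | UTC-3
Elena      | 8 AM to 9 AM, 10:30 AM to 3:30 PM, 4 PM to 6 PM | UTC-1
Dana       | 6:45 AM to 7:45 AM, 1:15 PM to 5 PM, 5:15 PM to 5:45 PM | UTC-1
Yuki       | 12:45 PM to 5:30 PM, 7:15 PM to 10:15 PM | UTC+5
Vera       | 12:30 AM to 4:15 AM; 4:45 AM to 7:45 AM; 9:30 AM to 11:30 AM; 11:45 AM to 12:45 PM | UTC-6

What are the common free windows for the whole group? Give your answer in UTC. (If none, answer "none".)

17:00-17:15

Priya in UTC: 06:45-11:00, 12:00-14:15, 14:30-15:30, 16:30-17:15 (add 3h to convert from UTC-3).
Elena in UTC: 09:00-10:00, 11:30-16:30, 17:00-19:00 (add 1h to convert from UTC-1).
Dana in UTC: 07:45-08:45, 14:15-18:00, 18:15-18:45 (add 1h to convert from UTC-1).
Yuki in UTC: 07:45-12:30, 14:15-17:15 (subtract 5h to convert from UTC+5).
Vera in UTC: 06:30-10:15, 10:45-13:45, 15:30-17:30, 17:45-18:45 (add 6h to convert from UTC-6).
Priya ∩ Elena: 09:00-10:00, 12:00-14:15, 14:30-15:30, 17:00-17:15.
Priya ∩ Elena ∩ Dana: 14:30-15:30, 17:00-17:15.
Priya ∩ Elena ∩ Dana ∩ Yuki: 14:30-15:30, 17:00-17:15.
Priya ∩ Elena ∩ Dana ∩ Yuki ∩ Vera: 17:00-17:15.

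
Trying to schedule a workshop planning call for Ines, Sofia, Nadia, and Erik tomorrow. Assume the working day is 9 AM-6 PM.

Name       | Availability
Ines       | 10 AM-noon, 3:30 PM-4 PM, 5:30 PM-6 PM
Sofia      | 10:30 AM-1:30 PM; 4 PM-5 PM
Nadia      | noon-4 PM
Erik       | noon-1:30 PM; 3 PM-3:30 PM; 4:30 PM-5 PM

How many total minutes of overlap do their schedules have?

Ines ∩ Sofia: 10:30-12:00.
Ines ∩ Sofia ∩ Nadia: ∅.
Ines ∩ Sofia ∩ Nadia ∩ Erik: ∅.
There is no time when everyone is free.
There is no common window, so the total is 0 minutes.

0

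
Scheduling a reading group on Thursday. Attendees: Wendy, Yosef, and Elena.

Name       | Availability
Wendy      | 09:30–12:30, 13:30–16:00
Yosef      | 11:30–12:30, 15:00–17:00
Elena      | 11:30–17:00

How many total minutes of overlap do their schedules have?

120

Wendy ∩ Yosef: 11:30-12:30, 15:00-16:00.
Wendy ∩ Yosef ∩ Elena: 11:30-12:30, 15:00-16:00.
So the common availability across everyone is 11:30-12:30, 15:00-16:00.
Summing the common windows: 60 + 60 = 120 minutes.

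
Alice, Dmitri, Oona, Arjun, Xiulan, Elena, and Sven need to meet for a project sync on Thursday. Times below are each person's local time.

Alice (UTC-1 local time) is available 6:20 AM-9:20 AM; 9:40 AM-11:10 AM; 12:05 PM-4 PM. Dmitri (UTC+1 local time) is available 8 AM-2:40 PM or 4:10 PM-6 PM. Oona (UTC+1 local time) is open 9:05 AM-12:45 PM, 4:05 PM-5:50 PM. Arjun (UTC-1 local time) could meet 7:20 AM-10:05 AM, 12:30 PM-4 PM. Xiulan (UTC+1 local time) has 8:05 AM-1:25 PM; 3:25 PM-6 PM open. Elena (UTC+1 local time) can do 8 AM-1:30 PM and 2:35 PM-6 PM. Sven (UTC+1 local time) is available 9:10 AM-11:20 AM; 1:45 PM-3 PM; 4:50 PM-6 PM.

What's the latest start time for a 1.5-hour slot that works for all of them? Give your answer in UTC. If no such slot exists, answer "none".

Alice in UTC: 07:20-10:20, 10:40-12:10, 13:05-17:00 (add 1h to convert from UTC-1).
Dmitri in UTC: 07:00-13:40, 15:10-17:00 (subtract 1h to convert from UTC+1).
Oona in UTC: 08:05-11:45, 15:05-16:50 (subtract 1h to convert from UTC+1).
Arjun in UTC: 08:20-11:05, 13:30-17:00 (add 1h to convert from UTC-1).
Xiulan in UTC: 07:05-12:25, 14:25-17:00 (subtract 1h to convert from UTC+1).
Elena in UTC: 07:00-12:30, 13:35-17:00 (subtract 1h to convert from UTC+1).
Sven in UTC: 08:10-10:20, 12:45-14:00, 15:50-17:00 (subtract 1h to convert from UTC+1).
Alice ∩ Dmitri: 07:20-10:20, 10:40-12:10, 13:05-13:40, 15:10-17:00.
Alice ∩ Dmitri ∩ Oona: 08:05-10:20, 10:40-11:45, 15:10-16:50.
Alice ∩ Dmitri ∩ Oona ∩ Arjun: 08:20-10:20, 10:40-11:05, 15:10-16:50.
Alice ∩ Dmitri ∩ Oona ∩ Arjun ∩ Xiulan: 08:20-10:20, 10:40-11:05, 15:10-16:50.
Alice ∩ Dmitri ∩ Oona ∩ Arjun ∩ Xiulan ∩ Elena: 08:20-10:20, 10:40-11:05, 15:10-16:50.
Alice ∩ Dmitri ∩ Oona ∩ Arjun ∩ Xiulan ∩ Elena ∩ Sven: 08:20-10:20, 15:50-16:50.
Those are the intersection windows.
The last common window of at least 90 minutes is 08:20-10:20; a 90-minute meeting can start as late as 08:50 and still end by 10:20.

08:50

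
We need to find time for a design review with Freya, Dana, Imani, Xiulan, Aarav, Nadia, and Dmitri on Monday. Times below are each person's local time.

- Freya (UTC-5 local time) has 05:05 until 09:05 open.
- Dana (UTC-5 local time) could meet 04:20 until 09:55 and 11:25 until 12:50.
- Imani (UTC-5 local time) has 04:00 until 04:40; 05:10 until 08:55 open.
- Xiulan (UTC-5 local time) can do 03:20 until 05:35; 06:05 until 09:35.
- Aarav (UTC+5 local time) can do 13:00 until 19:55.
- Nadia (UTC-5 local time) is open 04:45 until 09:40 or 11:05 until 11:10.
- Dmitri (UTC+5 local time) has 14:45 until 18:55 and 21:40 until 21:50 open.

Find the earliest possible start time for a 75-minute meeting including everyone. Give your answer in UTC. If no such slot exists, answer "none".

Freya in UTC: 10:05-14:05 (add 5h to convert from UTC-5).
Dana in UTC: 09:20-14:55, 16:25-17:50 (add 5h to convert from UTC-5).
Imani in UTC: 09:00-09:40, 10:10-13:55 (add 5h to convert from UTC-5).
Xiulan in UTC: 08:20-10:35, 11:05-14:35 (add 5h to convert from UTC-5).
Aarav in UTC: 08:00-14:55 (subtract 5h to convert from UTC+5).
Nadia in UTC: 09:45-14:40, 16:05-16:10 (add 5h to convert from UTC-5).
Dmitri in UTC: 09:45-13:55, 16:40-16:50 (subtract 5h to convert from UTC+5).
Freya ∩ Dana: 10:05-14:05.
Freya ∩ Dana ∩ Imani: 10:10-13:55.
Freya ∩ Dana ∩ Imani ∩ Xiulan: 10:10-10:35, 11:05-13:55.
Freya ∩ Dana ∩ Imani ∩ Xiulan ∩ Aarav: 10:10-10:35, 11:05-13:55.
Freya ∩ Dana ∩ Imani ∩ Xiulan ∩ Aarav ∩ Nadia: 10:10-10:35, 11:05-13:55.
Freya ∩ Dana ∩ Imani ∩ Xiulan ∩ Aarav ∩ Nadia ∩ Dmitri: 10:10-10:35, 11:05-13:55.
The first common window of at least 75 minutes is 11:05-13:55, so the earliest start is 11:05.

11:05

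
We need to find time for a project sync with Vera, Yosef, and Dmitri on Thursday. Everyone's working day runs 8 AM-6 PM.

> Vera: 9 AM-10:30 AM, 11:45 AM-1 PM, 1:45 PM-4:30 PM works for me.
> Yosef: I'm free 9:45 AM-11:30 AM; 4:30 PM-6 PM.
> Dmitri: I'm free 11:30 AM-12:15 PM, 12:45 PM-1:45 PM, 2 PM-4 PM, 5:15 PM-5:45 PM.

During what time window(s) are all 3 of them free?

Vera ∩ Yosef: 09:45-10:30.
Vera ∩ Yosef ∩ Dmitri: ∅.
There is no time when everyone is free.

none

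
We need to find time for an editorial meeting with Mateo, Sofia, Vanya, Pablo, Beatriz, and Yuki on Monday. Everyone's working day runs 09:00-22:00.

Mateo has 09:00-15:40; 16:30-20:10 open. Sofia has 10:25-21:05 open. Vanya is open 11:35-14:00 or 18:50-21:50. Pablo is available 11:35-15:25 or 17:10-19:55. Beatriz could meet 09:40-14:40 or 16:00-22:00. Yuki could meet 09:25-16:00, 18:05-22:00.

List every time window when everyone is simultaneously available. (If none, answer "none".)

Mateo ∩ Sofia: 10:25-15:40, 16:30-20:10.
Mateo ∩ Sofia ∩ Vanya: 11:35-14:00, 18:50-20:10.
Mateo ∩ Sofia ∩ Vanya ∩ Pablo: 11:35-14:00, 18:50-19:55.
Mateo ∩ Sofia ∩ Vanya ∩ Pablo ∩ Beatriz: 11:35-14:00, 18:50-19:55.
Mateo ∩ Sofia ∩ Vanya ∩ Pablo ∩ Beatriz ∩ Yuki: 11:35-14:00, 18:50-19:55.
Those are the intersection windows.

11:35-14:00, 18:50-19:55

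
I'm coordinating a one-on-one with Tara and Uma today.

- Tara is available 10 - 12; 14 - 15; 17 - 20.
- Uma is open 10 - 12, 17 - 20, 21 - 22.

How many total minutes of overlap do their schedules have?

300

Tara ∩ Uma: 10:00-12:00, 17:00-20:00.
Summing the common windows: 120 + 180 = 300 minutes.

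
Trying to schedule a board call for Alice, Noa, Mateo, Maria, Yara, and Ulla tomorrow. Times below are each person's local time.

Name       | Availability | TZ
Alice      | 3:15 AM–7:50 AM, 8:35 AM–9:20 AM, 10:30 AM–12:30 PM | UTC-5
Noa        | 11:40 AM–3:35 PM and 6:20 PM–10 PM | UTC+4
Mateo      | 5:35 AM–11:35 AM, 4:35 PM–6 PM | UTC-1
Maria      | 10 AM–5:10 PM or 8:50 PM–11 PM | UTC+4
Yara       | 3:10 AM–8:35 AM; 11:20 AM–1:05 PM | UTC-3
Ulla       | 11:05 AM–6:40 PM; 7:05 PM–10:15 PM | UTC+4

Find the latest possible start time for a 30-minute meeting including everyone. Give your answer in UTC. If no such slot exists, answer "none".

11:05

Alice in UTC: 08:15-12:50, 13:35-14:20, 15:30-17:30 (add 5h to convert from UTC-5).
Noa in UTC: 07:40-11:35, 14:20-18:00 (subtract 4h to convert from UTC+4).
Mateo in UTC: 06:35-12:35, 17:35-19:00 (add 1h to convert from UTC-1).
Maria in UTC: 06:00-13:10, 16:50-19:00 (subtract 4h to convert from UTC+4).
Yara in UTC: 06:10-11:35, 14:20-16:05 (add 3h to convert from UTC-3).
Ulla in UTC: 07:05-14:40, 15:05-18:15 (subtract 4h to convert from UTC+4).
Alice ∩ Noa: 08:15-11:35, 15:30-17:30.
Alice ∩ Noa ∩ Mateo: 08:15-11:35.
Alice ∩ Noa ∩ Mateo ∩ Maria: 08:15-11:35.
Alice ∩ Noa ∩ Mateo ∩ Maria ∩ Yara: 08:15-11:35.
Alice ∩ Noa ∩ Mateo ∩ Maria ∩ Yara ∩ Ulla: 08:15-11:35.
The last common window of at least 30 minutes is 08:15-11:35; a 30-minute meeting can start as late as 11:05 and still end by 11:35.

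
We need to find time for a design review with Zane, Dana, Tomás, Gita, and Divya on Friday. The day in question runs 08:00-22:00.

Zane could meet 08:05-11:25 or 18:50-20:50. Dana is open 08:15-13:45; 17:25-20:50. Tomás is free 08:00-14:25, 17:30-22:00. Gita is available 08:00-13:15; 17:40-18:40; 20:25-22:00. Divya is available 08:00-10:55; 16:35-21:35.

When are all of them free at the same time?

Zane ∩ Dana: 08:15-11:25, 18:50-20:50.
Zane ∩ Dana ∩ Tomás: 08:15-11:25, 18:50-20:50.
Zane ∩ Dana ∩ Tomás ∩ Gita: 08:15-11:25, 20:25-20:50.
Zane ∩ Dana ∩ Tomás ∩ Gita ∩ Divya: 08:15-10:55, 20:25-20:50.

08:15-10:55, 20:25-20:50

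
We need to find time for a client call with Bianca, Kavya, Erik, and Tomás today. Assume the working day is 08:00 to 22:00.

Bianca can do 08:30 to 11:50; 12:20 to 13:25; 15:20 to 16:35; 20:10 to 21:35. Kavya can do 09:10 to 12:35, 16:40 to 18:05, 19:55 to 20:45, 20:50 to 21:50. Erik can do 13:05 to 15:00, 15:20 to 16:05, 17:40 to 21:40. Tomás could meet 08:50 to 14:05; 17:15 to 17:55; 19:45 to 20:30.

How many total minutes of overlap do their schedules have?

20

Bianca ∩ Kavya: 09:10-11:50, 12:20-12:35, 20:10-20:45, 20:50-21:35.
Bianca ∩ Kavya ∩ Erik: 20:10-20:45, 20:50-21:35.
Bianca ∩ Kavya ∩ Erik ∩ Tomás: 20:10-20:30.
That's a single block of 20 minutes.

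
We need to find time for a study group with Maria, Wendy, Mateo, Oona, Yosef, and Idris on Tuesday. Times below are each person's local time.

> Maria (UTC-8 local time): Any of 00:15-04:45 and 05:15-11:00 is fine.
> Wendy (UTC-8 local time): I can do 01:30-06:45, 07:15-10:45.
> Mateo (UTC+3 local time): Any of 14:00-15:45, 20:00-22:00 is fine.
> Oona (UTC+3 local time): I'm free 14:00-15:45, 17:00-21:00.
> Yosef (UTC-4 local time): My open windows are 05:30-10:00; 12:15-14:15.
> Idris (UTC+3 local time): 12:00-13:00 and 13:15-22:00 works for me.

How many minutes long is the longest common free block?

Maria in UTC: 08:15-12:45, 13:15-19:00 (add 8h to convert from UTC-8).
Wendy in UTC: 09:30-14:45, 15:15-18:45 (add 8h to convert from UTC-8).
Mateo in UTC: 11:00-12:45, 17:00-19:00 (subtract 3h to convert from UTC+3).
Oona in UTC: 11:00-12:45, 14:00-18:00 (subtract 3h to convert from UTC+3).
Yosef in UTC: 09:30-14:00, 16:15-18:15 (add 4h to convert from UTC-4).
Idris in UTC: 09:00-10:00, 10:15-19:00 (subtract 3h to convert from UTC+3).
Maria ∩ Wendy: 09:30-12:45, 13:15-14:45, 15:15-18:45.
Maria ∩ Wendy ∩ Mateo: 11:00-12:45, 17:00-18:45.
Maria ∩ Wendy ∩ Mateo ∩ Oona: 11:00-12:45, 17:00-18:00.
Maria ∩ Wendy ∩ Mateo ∩ Oona ∩ Yosef: 11:00-12:45, 17:00-18:00.
Maria ∩ Wendy ∩ Mateo ∩ Oona ∩ Yosef ∩ Idris: 11:00-12:45, 17:00-18:00.
Those are the intersection windows.
The longest is 11:00-12:45 at 105 minutes.

105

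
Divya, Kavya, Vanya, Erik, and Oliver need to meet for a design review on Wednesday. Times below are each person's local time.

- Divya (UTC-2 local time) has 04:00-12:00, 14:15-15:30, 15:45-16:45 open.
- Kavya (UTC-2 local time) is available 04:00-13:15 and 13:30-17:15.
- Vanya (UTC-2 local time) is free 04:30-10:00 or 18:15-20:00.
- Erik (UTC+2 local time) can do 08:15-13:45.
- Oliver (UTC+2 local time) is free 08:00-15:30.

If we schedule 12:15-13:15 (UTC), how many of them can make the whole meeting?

3

Divya in UTC: 06:00-14:00, 16:15-17:30, 17:45-18:45 (add 2h to convert from UTC-2).
Kavya in UTC: 06:00-15:15, 15:30-19:15 (add 2h to convert from UTC-2).
Vanya in UTC: 06:30-12:00, 20:15-22:00 (add 2h to convert from UTC-2).
Erik in UTC: 06:15-11:45 (subtract 2h to convert from UTC+2).
Oliver in UTC: 06:00-13:30 (subtract 2h to convert from UTC+2).
Divya, Kavya, and Oliver can make the full 12:15-13:15 slot — that's 3.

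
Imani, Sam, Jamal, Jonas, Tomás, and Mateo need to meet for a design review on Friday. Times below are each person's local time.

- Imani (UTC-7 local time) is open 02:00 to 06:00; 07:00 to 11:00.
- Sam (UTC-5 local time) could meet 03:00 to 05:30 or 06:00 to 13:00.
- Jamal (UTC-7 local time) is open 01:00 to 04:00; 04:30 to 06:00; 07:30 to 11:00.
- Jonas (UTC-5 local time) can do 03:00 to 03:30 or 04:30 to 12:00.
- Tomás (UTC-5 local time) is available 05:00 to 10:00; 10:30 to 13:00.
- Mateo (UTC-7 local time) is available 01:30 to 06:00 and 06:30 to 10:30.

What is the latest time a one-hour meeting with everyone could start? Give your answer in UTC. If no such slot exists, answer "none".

16:00

Imani in UTC: 09:00-13:00, 14:00-18:00 (add 7h to convert from UTC-7).
Sam in UTC: 08:00-10:30, 11:00-18:00 (add 5h to convert from UTC-5).
Jamal in UTC: 08:00-11:00, 11:30-13:00, 14:30-18:00 (add 7h to convert from UTC-7).
Jonas in UTC: 08:00-08:30, 09:30-17:00 (add 5h to convert from UTC-5).
Tomás in UTC: 10:00-15:00, 15:30-18:00 (add 5h to convert from UTC-5).
Mateo in UTC: 08:30-13:00, 13:30-17:30 (add 7h to convert from UTC-7).
Imani ∩ Sam: 09:00-10:30, 11:00-13:00, 14:00-18:00.
Imani ∩ Sam ∩ Jamal: 09:00-10:30, 11:30-13:00, 14:30-18:00.
Imani ∩ Sam ∩ Jamal ∩ Jonas: 09:30-10:30, 11:30-13:00, 14:30-17:00.
Imani ∩ Sam ∩ Jamal ∩ Jonas ∩ Tomás: 10:00-10:30, 11:30-13:00, 14:30-15:00, 15:30-17:00.
Imani ∩ Sam ∩ Jamal ∩ Jonas ∩ Tomás ∩ Mateo: 10:00-10:30, 11:30-13:00, 14:30-15:00, 15:30-17:00.
The last common window of at least 60 minutes is 15:30-17:00; a 60-minute meeting can start as late as 16:00 and still end by 17:00.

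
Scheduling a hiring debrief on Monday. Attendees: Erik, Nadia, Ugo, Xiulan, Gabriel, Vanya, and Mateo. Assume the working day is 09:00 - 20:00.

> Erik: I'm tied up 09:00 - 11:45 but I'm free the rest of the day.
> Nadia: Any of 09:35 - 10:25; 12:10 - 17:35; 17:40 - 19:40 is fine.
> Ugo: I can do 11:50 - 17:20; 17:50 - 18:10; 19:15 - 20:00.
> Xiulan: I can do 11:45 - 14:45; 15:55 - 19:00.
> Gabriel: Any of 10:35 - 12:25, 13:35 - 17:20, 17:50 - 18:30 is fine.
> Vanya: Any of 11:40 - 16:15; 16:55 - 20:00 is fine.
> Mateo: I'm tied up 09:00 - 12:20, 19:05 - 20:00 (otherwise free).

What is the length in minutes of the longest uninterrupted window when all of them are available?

70

Erik free: 11:45-20:00 (invert busy blocks within the working day).
Nadia free: 09:35-10:25, 12:10-17:35, 17:40-19:40.
Ugo free: 11:50-17:20, 17:50-18:10, 19:15-20:00.
Xiulan free: 11:45-14:45, 15:55-19:00.
Gabriel free: 10:35-12:25, 13:35-17:20, 17:50-18:30.
Vanya free: 11:40-16:15, 16:55-20:00.
Mateo free: 12:20-19:05 (invert busy blocks within the working day).
Erik ∩ Nadia: 12:10-17:35, 17:40-19:40.
Erik ∩ Nadia ∩ Ugo: 12:10-17:20, 17:50-18:10, 19:15-19:40.
Erik ∩ Nadia ∩ Ugo ∩ Xiulan: 12:10-14:45, 15:55-17:20, 17:50-18:10.
Erik ∩ Nadia ∩ Ugo ∩ Xiulan ∩ Gabriel: 12:10-12:25, 13:35-14:45, 15:55-17:20, 17:50-18:10.
Erik ∩ Nadia ∩ Ugo ∩ Xiulan ∩ Gabriel ∩ Vanya: 12:10-12:25, 13:35-14:45, 15:55-16:15, 16:55-17:20, 17:50-18:10.
Erik ∩ Nadia ∩ Ugo ∩ Xiulan ∩ Gabriel ∩ Vanya ∩ Mateo: 12:20-12:25, 13:35-14:45, 15:55-16:15, 16:55-17:20, 17:50-18:10.
So the common availability across everyone is 12:20-12:25, 13:35-14:45, 15:55-16:15, 16:55-17:20, 17:50-18:10.
The longest is 13:35-14:45 at 70 minutes.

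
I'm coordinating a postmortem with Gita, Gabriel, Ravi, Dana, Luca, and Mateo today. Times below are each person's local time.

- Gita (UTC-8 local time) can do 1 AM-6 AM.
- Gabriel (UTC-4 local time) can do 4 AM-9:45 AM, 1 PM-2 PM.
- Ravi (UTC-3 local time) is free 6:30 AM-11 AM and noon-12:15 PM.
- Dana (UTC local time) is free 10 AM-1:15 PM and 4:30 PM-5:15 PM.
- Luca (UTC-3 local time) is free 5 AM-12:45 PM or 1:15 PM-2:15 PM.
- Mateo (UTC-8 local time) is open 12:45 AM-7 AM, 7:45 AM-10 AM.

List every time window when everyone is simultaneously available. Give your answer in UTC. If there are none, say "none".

Gita in UTC: 09:00-14:00 (add 8h to convert from UTC-8).
Gabriel in UTC: 08:00-13:45, 17:00-18:00 (add 4h to convert from UTC-4).
Ravi in UTC: 09:30-14:00, 15:00-15:15 (add 3h to convert from UTC-3).
Dana in UTC: 10:00-13:15, 16:30-17:15.
Luca in UTC: 08:00-15:45, 16:15-17:15 (add 3h to convert from UTC-3).
Mateo in UTC: 08:45-15:00, 15:45-18:00 (add 8h to convert from UTC-8).
Gita ∩ Gabriel: 09:00-13:45.
Gita ∩ Gabriel ∩ Ravi: 09:30-13:45.
Gita ∩ Gabriel ∩ Ravi ∩ Dana: 10:00-13:15.
Gita ∩ Gabriel ∩ Ravi ∩ Dana ∩ Luca: 10:00-13:15.
Gita ∩ Gabriel ∩ Ravi ∩ Dana ∩ Luca ∩ Mateo: 10:00-13:15.

10:00-13:15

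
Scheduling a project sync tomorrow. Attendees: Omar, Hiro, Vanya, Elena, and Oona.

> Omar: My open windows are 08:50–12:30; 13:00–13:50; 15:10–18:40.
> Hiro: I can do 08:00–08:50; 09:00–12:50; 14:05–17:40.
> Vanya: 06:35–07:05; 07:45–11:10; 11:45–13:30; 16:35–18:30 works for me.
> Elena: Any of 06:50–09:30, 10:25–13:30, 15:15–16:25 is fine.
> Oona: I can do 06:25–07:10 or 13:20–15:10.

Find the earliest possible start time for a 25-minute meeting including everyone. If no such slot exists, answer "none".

Omar ∩ Hiro: 09:00-12:30, 15:10-17:40.
Omar ∩ Hiro ∩ Vanya: 09:00-11:10, 11:45-12:30, 16:35-17:40.
Omar ∩ Hiro ∩ Vanya ∩ Elena: 09:00-09:30, 10:25-11:10, 11:45-12:30.
Omar ∩ Hiro ∩ Vanya ∩ Elena ∩ Oona: ∅.
There is no time when everyone is free.
No common window is at least 25 minutes long.

none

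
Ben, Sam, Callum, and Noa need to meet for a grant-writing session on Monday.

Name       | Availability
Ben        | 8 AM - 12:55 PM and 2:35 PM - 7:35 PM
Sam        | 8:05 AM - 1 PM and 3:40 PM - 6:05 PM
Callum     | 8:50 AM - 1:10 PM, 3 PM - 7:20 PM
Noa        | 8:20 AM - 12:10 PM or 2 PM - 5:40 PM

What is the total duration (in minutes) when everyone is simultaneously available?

320

Ben ∩ Sam: 08:05-12:55, 15:40-18:05.
Ben ∩ Sam ∩ Callum: 08:50-12:55, 15:40-18:05.
Ben ∩ Sam ∩ Callum ∩ Noa: 08:50-12:10, 15:40-17:40.
Summing the common windows: 200 + 120 = 320 minutes.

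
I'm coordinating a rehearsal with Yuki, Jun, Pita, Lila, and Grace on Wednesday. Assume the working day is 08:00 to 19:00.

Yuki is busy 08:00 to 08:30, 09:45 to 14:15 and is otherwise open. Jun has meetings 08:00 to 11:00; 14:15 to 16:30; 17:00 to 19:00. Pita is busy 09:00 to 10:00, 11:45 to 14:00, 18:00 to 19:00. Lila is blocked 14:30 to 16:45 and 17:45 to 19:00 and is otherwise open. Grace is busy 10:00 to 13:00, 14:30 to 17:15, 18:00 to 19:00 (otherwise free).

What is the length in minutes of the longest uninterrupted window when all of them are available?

0

Yuki free: 08:30-09:45, 14:15-19:00 (invert busy blocks within the working day).
Jun free: 11:00-14:15, 16:30-17:00 (invert busy blocks within the working day).
Pita free: 08:00-09:00, 10:00-11:45, 14:00-18:00 (invert busy blocks within the working day).
Lila free: 08:00-14:30, 16:45-17:45 (invert busy blocks within the working day).
Grace free: 08:00-10:00, 13:00-14:30, 17:15-18:00 (invert busy blocks within the working day).
Yuki ∩ Jun: 16:30-17:00.
Yuki ∩ Jun ∩ Pita: 16:30-17:00.
Yuki ∩ Jun ∩ Pita ∩ Lila: 16:45-17:00.
Yuki ∩ Jun ∩ Pita ∩ Lila ∩ Grace: ∅.
There is no time when everyone is free.
No common window exists, so the longest block is 0 minutes.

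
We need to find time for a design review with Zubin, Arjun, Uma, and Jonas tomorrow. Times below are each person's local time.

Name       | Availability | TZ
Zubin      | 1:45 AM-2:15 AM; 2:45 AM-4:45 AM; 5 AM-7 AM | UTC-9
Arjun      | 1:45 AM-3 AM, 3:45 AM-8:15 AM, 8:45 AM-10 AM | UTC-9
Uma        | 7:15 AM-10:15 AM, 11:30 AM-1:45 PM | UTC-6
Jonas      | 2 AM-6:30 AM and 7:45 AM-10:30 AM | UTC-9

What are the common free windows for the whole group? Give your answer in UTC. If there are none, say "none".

13:15-13:45, 14:00-15:30

Zubin in UTC: 10:45-11:15, 11:45-13:45, 14:00-16:00 (add 9h to convert from UTC-9).
Arjun in UTC: 10:45-12:00, 12:45-17:15, 17:45-19:00 (add 9h to convert from UTC-9).
Uma in UTC: 13:15-16:15, 17:30-19:45 (add 6h to convert from UTC-6).
Jonas in UTC: 11:00-15:30, 16:45-19:30 (add 9h to convert from UTC-9).
Zubin ∩ Arjun: 10:45-11:15, 11:45-12:00, 12:45-13:45, 14:00-16:00.
Zubin ∩ Arjun ∩ Uma: 13:15-13:45, 14:00-16:00.
Zubin ∩ Arjun ∩ Uma ∩ Jonas: 13:15-13:45, 14:00-15:30.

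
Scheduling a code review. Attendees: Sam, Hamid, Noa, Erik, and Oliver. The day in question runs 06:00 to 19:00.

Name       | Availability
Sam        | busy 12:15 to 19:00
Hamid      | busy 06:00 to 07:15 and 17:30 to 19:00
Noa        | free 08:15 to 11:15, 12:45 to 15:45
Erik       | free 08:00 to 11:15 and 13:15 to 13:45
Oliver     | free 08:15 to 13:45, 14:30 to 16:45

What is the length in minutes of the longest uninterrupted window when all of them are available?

180

Sam free: 06:00-12:15 (invert busy blocks within the working day).
Hamid free: 07:15-17:30 (invert busy blocks within the working day).
Noa free: 08:15-11:15, 12:45-15:45.
Erik free: 08:00-11:15, 13:15-13:45.
Oliver free: 08:15-13:45, 14:30-16:45.
Sam ∩ Hamid: 07:15-12:15.
Sam ∩ Hamid ∩ Noa: 08:15-11:15.
Sam ∩ Hamid ∩ Noa ∩ Erik: 08:15-11:15.
Sam ∩ Hamid ∩ Noa ∩ Erik ∩ Oliver: 08:15-11:15.
So the common availability across everyone is 08:15-11:15.
The longest is 08:15-11:15 at 180 minutes.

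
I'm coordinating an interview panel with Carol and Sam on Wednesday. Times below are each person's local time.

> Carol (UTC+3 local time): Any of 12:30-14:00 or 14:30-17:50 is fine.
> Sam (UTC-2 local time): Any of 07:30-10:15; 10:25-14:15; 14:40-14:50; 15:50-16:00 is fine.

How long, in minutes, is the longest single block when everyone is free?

145

Carol in UTC: 09:30-11:00, 11:30-14:50 (subtract 3h to convert from UTC+3).
Sam in UTC: 09:30-12:15, 12:25-16:15, 16:40-16:50, 17:50-18:00 (add 2h to convert from UTC-2).
Carol ∩ Sam: 09:30-11:00, 11:30-12:15, 12:25-14:50.
So the common availability across everyone is 09:30-11:00, 11:30-12:15, 12:25-14:50.
The longest is 12:25-14:50 at 145 minutes.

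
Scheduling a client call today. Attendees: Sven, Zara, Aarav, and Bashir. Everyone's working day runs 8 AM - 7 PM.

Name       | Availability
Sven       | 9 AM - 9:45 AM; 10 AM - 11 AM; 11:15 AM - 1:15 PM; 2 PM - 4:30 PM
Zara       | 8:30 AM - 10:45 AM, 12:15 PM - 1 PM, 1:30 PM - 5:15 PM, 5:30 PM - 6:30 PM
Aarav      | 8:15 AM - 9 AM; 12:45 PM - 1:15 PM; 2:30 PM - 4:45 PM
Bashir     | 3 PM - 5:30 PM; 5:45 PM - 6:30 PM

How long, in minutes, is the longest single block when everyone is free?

90

Sven ∩ Zara: 09:00-09:45, 10:00-10:45, 12:15-13:00, 14:00-16:30.
Sven ∩ Zara ∩ Aarav: 12:45-13:00, 14:30-16:30.
Sven ∩ Zara ∩ Aarav ∩ Bashir: 15:00-16:30.
The longest is 15:00-16:30 at 90 minutes.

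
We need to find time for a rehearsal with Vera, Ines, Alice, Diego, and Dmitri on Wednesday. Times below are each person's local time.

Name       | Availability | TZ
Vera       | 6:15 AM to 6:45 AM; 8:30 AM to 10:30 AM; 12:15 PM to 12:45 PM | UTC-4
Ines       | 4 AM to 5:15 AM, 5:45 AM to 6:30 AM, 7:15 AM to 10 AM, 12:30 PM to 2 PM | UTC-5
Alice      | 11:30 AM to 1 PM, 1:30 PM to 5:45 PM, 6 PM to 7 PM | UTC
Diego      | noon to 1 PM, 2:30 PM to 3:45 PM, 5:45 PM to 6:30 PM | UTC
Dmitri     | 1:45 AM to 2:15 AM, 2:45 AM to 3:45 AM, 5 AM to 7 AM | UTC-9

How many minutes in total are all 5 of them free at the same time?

15

Vera in UTC: 10:15-10:45, 12:30-14:30, 16:15-16:45 (add 4h to convert from UTC-4).
Ines in UTC: 09:00-10:15, 10:45-11:30, 12:15-15:00, 17:30-19:00 (add 5h to convert from UTC-5).
Alice in UTC: 11:30-13:00, 13:30-17:45, 18:00-19:00.
Diego in UTC: 12:00-13:00, 14:30-15:45, 17:45-18:30.
Dmitri in UTC: 10:45-11:15, 11:45-12:45, 14:00-16:00 (add 9h to convert from UTC-9).
Vera ∩ Ines: 12:30-14:30.
Vera ∩ Ines ∩ Alice: 12:30-13:00, 13:30-14:30.
Vera ∩ Ines ∩ Alice ∩ Diego: 12:30-13:00.
Vera ∩ Ines ∩ Alice ∩ Diego ∩ Dmitri: 12:30-12:45.
Those are the intersection windows.
That's a single block of 15 minutes.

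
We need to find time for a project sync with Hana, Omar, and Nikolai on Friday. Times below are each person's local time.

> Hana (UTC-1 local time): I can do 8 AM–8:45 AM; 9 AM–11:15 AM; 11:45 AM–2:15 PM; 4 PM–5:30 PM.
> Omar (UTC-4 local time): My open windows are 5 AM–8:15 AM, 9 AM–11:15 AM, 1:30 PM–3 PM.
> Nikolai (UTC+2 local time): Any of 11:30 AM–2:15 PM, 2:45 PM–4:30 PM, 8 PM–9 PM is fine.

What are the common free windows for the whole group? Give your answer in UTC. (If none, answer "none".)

Hana in UTC: 09:00-09:45, 10:00-12:15, 12:45-15:15, 17:00-18:30 (add 1h to convert from UTC-1).
Omar in UTC: 09:00-12:15, 13:00-15:15, 17:30-19:00 (add 4h to convert from UTC-4).
Nikolai in UTC: 09:30-12:15, 12:45-14:30, 18:00-19:00 (subtract 2h to convert from UTC+2).
Hana ∩ Omar: 09:00-09:45, 10:00-12:15, 13:00-15:15, 17:30-18:30.
Hana ∩ Omar ∩ Nikolai: 09:30-09:45, 10:00-12:15, 13:00-14:30, 18:00-18:30.

09:30-09:45, 10:00-12:15, 13:00-14:30, 18:00-18:30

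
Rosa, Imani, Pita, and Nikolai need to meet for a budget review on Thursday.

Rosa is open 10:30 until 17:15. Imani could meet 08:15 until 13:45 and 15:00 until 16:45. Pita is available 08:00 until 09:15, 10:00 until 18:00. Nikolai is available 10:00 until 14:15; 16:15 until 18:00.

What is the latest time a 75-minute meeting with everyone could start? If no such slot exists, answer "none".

Rosa ∩ Imani: 10:30-13:45, 15:00-16:45.
Rosa ∩ Imani ∩ Pita: 10:30-13:45, 15:00-16:45.
Rosa ∩ Imani ∩ Pita ∩ Nikolai: 10:30-13:45, 16:15-16:45.
The last common window of at least 75 minutes is 10:30-13:45; a 75-minute meeting can start as late as 12:30 and still end by 13:45.

12:30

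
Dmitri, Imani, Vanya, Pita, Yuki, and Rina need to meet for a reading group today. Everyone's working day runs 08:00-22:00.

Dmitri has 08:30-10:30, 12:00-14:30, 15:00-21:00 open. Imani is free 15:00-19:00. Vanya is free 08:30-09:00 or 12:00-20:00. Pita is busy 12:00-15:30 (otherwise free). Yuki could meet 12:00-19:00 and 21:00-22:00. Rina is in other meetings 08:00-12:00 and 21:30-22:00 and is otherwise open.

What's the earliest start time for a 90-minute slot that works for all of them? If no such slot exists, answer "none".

15:30

Dmitri free: 08:30-10:30, 12:00-14:30, 15:00-21:00.
Imani free: 15:00-19:00.
Vanya free: 08:30-09:00, 12:00-20:00.
Pita free: 08:00-12:00, 15:30-22:00 (invert busy blocks within the working day).
Yuki free: 12:00-19:00, 21:00-22:00.
Rina free: 12:00-21:30 (invert busy blocks within the working day).
Dmitri ∩ Imani: 15:00-19:00.
Dmitri ∩ Imani ∩ Vanya: 15:00-19:00.
Dmitri ∩ Imani ∩ Vanya ∩ Pita: 15:30-19:00.
Dmitri ∩ Imani ∩ Vanya ∩ Pita ∩ Yuki: 15:30-19:00.
Dmitri ∩ Imani ∩ Vanya ∩ Pita ∩ Yuki ∩ Rina: 15:30-19:00.
So the common availability across everyone is 15:30-19:00.
The first common window of at least 90 minutes is 15:30-19:00, so the earliest start is 15:30.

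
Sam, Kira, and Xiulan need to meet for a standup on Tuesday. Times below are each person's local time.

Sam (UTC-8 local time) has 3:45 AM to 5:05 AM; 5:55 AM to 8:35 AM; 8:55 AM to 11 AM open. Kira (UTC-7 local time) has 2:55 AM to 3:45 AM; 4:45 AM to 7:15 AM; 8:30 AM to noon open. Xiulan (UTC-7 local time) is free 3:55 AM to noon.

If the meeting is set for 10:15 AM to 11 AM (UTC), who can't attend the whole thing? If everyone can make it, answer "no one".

Kira, Sam, Xiulan

Sam in UTC: 11:45-13:05, 13:55-16:35, 16:55-19:00 (add 8h to convert from UTC-8).
Kira in UTC: 09:55-10:45, 11:45-14:15, 15:30-19:00 (add 7h to convert from UTC-7).
Xiulan in UTC: 10:55-19:00 (add 7h to convert from UTC-7).
Sam: not fully free for 10:15-11:00. Kira: not fully free for 10:15-11:00. Xiulan: not fully free for 10:15-11:00.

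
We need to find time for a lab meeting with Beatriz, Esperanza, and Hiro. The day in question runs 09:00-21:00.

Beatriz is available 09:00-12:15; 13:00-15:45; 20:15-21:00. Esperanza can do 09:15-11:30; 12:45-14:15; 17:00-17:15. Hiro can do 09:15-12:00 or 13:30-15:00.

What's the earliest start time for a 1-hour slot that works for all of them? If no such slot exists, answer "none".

Beatriz ∩ Esperanza: 09:15-11:30, 13:00-14:15.
Beatriz ∩ Esperanza ∩ Hiro: 09:15-11:30, 13:30-14:15.
So the common availability across everyone is 09:15-11:30, 13:30-14:15.
The first common window of at least 60 minutes is 09:15-11:30, so the earliest start is 09:15.

09:15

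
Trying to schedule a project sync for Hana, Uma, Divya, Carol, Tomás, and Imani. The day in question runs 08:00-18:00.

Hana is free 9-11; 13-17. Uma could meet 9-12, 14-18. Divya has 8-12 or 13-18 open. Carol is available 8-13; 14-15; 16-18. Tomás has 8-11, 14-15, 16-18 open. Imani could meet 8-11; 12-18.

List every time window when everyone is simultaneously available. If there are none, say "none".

09:00-11:00, 14:00-15:00, 16:00-17:00

Hana ∩ Uma: 09:00-11:00, 14:00-17:00.
Hana ∩ Uma ∩ Divya: 09:00-11:00, 14:00-17:00.
Hana ∩ Uma ∩ Divya ∩ Carol: 09:00-11:00, 14:00-15:00, 16:00-17:00.
Hana ∩ Uma ∩ Divya ∩ Carol ∩ Tomás: 09:00-11:00, 14:00-15:00, 16:00-17:00.
Hana ∩ Uma ∩ Divya ∩ Carol ∩ Tomás ∩ Imani: 09:00-11:00, 14:00-15:00, 16:00-17:00.
So the common availability across everyone is 09:00-11:00, 14:00-15:00, 16:00-17:00.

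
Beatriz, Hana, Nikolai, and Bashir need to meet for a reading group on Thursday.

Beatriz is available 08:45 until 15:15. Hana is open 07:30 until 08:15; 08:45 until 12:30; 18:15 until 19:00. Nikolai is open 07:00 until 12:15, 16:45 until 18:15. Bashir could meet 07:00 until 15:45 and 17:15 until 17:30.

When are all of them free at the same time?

Beatriz ∩ Hana: 08:45-12:30.
Beatriz ∩ Hana ∩ Nikolai: 08:45-12:15.
Beatriz ∩ Hana ∩ Nikolai ∩ Bashir: 08:45-12:15.
Those are the intersection windows.

08:45-12:15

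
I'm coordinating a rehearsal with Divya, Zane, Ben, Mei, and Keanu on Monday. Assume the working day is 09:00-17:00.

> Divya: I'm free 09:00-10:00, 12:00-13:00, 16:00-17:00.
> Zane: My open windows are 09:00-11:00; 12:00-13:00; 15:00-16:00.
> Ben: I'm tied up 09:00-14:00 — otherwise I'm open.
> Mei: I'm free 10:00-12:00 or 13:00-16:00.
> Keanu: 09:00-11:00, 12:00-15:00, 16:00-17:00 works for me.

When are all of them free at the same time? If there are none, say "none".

Divya free: 09:00-10:00, 12:00-13:00, 16:00-17:00.
Zane free: 09:00-11:00, 12:00-13:00, 15:00-16:00.
Ben free: 14:00-17:00 (invert busy blocks within the working day).
Mei free: 10:00-12:00, 13:00-16:00.
Keanu free: 09:00-11:00, 12:00-15:00, 16:00-17:00.
Divya ∩ Zane: 09:00-10:00, 12:00-13:00.
Divya ∩ Zane ∩ Ben: ∅.
Divya ∩ Zane ∩ Ben ∩ Mei: ∅.
Divya ∩ Zane ∩ Ben ∩ Mei ∩ Keanu: ∅.
There is no time when everyone is free.

none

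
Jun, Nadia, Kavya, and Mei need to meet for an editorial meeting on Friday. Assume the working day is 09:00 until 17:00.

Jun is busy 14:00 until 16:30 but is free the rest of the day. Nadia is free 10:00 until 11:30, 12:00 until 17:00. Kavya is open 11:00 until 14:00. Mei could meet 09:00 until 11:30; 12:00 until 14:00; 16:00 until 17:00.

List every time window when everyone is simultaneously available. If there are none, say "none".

Jun free: 09:00-14:00, 16:30-17:00 (invert busy blocks within the working day).
Nadia free: 10:00-11:30, 12:00-17:00.
Kavya free: 11:00-14:00.
Mei free: 09:00-11:30, 12:00-14:00, 16:00-17:00.
Jun ∩ Nadia: 10:00-11:30, 12:00-14:00, 16:30-17:00.
Jun ∩ Nadia ∩ Kavya: 11:00-11:30, 12:00-14:00.
Jun ∩ Nadia ∩ Kavya ∩ Mei: 11:00-11:30, 12:00-14:00.
Those are the intersection windows.

11:00-11:30, 12:00-14:00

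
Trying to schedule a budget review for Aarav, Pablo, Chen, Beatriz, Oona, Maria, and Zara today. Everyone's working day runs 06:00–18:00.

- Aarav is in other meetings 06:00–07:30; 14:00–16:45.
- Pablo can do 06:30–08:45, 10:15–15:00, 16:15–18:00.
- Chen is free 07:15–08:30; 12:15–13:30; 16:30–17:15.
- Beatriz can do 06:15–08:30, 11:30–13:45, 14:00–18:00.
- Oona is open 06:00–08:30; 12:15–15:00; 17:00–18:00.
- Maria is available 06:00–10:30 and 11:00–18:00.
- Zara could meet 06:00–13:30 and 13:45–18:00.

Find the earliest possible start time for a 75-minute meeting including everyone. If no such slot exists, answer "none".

12:15

Aarav free: 07:30-14:00, 16:45-18:00 (invert busy blocks within the working day).
Pablo free: 06:30-08:45, 10:15-15:00, 16:15-18:00.
Chen free: 07:15-08:30, 12:15-13:30, 16:30-17:15.
Beatriz free: 06:15-08:30, 11:30-13:45, 14:00-18:00.
Oona free: 06:00-08:30, 12:15-15:00, 17:00-18:00.
Maria free: 06:00-10:30, 11:00-18:00.
Zara free: 06:00-13:30, 13:45-18:00.
Aarav ∩ Pablo: 07:30-08:45, 10:15-14:00, 16:45-18:00.
Aarav ∩ Pablo ∩ Chen: 07:30-08:30, 12:15-13:30, 16:45-17:15.
Aarav ∩ Pablo ∩ Chen ∩ Beatriz: 07:30-08:30, 12:15-13:30, 16:45-17:15.
Aarav ∩ Pablo ∩ Chen ∩ Beatriz ∩ Oona: 07:30-08:30, 12:15-13:30, 17:00-17:15.
Aarav ∩ Pablo ∩ Chen ∩ Beatriz ∩ Oona ∩ Maria: 07:30-08:30, 12:15-13:30, 17:00-17:15.
Aarav ∩ Pablo ∩ Chen ∩ Beatriz ∩ Oona ∩ Maria ∩ Zara: 07:30-08:30, 12:15-13:30, 17:00-17:15.
Those are the intersection windows.
The first common window of at least 75 minutes is 12:15-13:30, so the earliest start is 12:15.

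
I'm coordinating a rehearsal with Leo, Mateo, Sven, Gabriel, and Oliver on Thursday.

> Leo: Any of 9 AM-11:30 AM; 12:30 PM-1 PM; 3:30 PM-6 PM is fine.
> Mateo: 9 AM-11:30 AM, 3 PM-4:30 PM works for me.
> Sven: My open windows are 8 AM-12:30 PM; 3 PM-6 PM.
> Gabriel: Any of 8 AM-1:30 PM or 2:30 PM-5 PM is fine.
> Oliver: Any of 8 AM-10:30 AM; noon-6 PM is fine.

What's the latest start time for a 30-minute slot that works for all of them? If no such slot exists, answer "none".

16:00

Leo ∩ Mateo: 09:00-11:30, 15:30-16:30.
Leo ∩ Mateo ∩ Sven: 09:00-11:30, 15:30-16:30.
Leo ∩ Mateo ∩ Sven ∩ Gabriel: 09:00-11:30, 15:30-16:30.
Leo ∩ Mateo ∩ Sven ∩ Gabriel ∩ Oliver: 09:00-10:30, 15:30-16:30.
Those are the intersection windows.
The last common window of at least 30 minutes is 15:30-16:30; a 30-minute meeting can start as late as 16:00 and still end by 16:30.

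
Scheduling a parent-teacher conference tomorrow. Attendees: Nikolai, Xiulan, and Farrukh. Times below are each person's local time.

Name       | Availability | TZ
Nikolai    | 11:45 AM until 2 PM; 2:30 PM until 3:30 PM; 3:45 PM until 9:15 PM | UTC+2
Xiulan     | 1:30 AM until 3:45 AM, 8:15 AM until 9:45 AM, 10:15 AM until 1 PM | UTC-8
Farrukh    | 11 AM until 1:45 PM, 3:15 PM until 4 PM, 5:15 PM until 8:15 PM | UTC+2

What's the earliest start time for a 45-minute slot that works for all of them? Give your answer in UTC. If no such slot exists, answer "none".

Nikolai in UTC: 09:45-12:00, 12:30-13:30, 13:45-19:15 (subtract 2h to convert from UTC+2).
Xiulan in UTC: 09:30-11:45, 16:15-17:45, 18:15-21:00 (add 8h to convert from UTC-8).
Farrukh in UTC: 09:00-11:45, 13:15-14:00, 15:15-18:15 (subtract 2h to convert from UTC+2).
Nikolai ∩ Xiulan: 09:45-11:45, 16:15-17:45, 18:15-19:15.
Nikolai ∩ Xiulan ∩ Farrukh: 09:45-11:45, 16:15-17:45.
The first common window of at least 45 minutes is 09:45-11:45, so the earliest start is 09:45.

09:45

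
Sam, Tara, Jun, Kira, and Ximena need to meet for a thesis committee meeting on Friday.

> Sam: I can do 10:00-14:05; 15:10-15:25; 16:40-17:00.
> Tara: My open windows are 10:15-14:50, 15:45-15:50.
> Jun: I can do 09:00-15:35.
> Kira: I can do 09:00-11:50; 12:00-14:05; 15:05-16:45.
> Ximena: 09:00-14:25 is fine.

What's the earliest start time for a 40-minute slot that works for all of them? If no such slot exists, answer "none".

Sam ∩ Tara: 10:15-14:05.
Sam ∩ Tara ∩ Jun: 10:15-14:05.
Sam ∩ Tara ∩ Jun ∩ Kira: 10:15-11:50, 12:00-14:05.
Sam ∩ Tara ∩ Jun ∩ Kira ∩ Ximena: 10:15-11:50, 12:00-14:05.
Those are the intersection windows.
The first common window of at least 40 minutes is 10:15-11:50, so the earliest start is 10:15.

10:15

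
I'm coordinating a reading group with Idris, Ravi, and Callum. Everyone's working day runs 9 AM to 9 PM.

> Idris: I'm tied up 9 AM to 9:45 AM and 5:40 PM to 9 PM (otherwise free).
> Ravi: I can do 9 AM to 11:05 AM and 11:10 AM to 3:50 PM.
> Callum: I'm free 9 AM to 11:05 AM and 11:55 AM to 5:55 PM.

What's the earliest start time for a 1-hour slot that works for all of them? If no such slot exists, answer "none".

Idris free: 09:45-17:40 (invert busy blocks within the working day).
Ravi free: 09:00-11:05, 11:10-15:50.
Callum free: 09:00-11:05, 11:55-17:55.
Idris ∩ Ravi: 09:45-11:05, 11:10-15:50.
Idris ∩ Ravi ∩ Callum: 09:45-11:05, 11:55-15:50.
The first common window of at least 60 minutes is 09:45-11:05, so the earliest start is 09:45.

09:45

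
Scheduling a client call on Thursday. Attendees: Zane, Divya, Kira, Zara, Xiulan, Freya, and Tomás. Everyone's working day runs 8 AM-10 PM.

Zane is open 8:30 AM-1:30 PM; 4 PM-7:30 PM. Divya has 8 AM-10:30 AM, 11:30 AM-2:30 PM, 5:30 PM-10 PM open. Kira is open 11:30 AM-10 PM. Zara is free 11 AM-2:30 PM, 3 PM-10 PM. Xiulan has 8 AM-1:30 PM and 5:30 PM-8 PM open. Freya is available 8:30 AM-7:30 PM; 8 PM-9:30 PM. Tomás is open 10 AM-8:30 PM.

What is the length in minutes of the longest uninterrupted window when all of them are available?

120

Zane ∩ Divya: 08:30-10:30, 11:30-13:30, 17:30-19:30.
Zane ∩ Divya ∩ Kira: 11:30-13:30, 17:30-19:30.
Zane ∩ Divya ∩ Kira ∩ Zara: 11:30-13:30, 17:30-19:30.
Zane ∩ Divya ∩ Kira ∩ Zara ∩ Xiulan: 11:30-13:30, 17:30-19:30.
Zane ∩ Divya ∩ Kira ∩ Zara ∩ Xiulan ∩ Freya: 11:30-13:30, 17:30-19:30.
Zane ∩ Divya ∩ Kira ∩ Zara ∩ Xiulan ∩ Freya ∩ Tomás: 11:30-13:30, 17:30-19:30.
So the common availability across everyone is 11:30-13:30, 17:30-19:30.
The longest is 11:30-13:30 at 120 minutes.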